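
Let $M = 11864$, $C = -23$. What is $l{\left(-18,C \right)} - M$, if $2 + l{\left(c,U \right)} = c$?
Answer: $-11884$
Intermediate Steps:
$l{\left(c,U \right)} = -2 + c$
$l{\left(-18,C \right)} - M = \left(-2 - 18\right) - 11864 = -20 - 11864 = -11884$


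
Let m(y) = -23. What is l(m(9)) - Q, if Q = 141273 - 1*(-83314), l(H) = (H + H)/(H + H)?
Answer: -224586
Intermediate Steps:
l(H) = 1 (l(H) = (2*H)/((2*H)) = (2*H)*(1/(2*H)) = 1)
Q = 224587 (Q = 141273 + 83314 = 224587)
l(m(9)) - Q = 1 - 1*224587 = 1 - 224587 = -224586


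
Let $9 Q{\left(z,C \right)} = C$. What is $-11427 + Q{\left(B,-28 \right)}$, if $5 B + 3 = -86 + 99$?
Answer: $- \frac{102871}{9} \approx -11430.0$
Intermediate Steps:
$B = 2$ ($B = - \frac{3}{5} + \frac{-86 + 99}{5} = - \frac{3}{5} + \frac{1}{5} \cdot 13 = - \frac{3}{5} + \frac{13}{5} = 2$)
$Q{\left(z,C \right)} = \frac{C}{9}$
$-11427 + Q{\left(B,-28 \right)} = -11427 + \frac{1}{9} \left(-28\right) = -11427 - \frac{28}{9} = - \frac{102871}{9}$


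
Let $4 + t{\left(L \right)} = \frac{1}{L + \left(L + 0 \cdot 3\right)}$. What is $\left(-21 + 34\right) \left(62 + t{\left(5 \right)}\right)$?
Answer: $\frac{7553}{10} \approx 755.3$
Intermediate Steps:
$t{\left(L \right)} = -4 + \frac{1}{2 L}$ ($t{\left(L \right)} = -4 + \frac{1}{L + \left(L + 0 \cdot 3\right)} = -4 + \frac{1}{L + \left(L + 0\right)} = -4 + \frac{1}{L + L} = -4 + \frac{1}{2 L}$)
$\left(-21 + 34\right) \left(62 + t{\left(5 \right)}\right) = \left(-21 + 34\right) \left(62 - \left(4 - \frac{1}{2 \cdot 5}\right)\right) = 13 \left(62 + \left(-4 + \frac{1}{2} \cdot \frac{1}{5}\right)\right) = 13 \left(62 + \left(-4 + \frac{1}{10}\right)\right) = 13 \left(62 - \frac{39}{10}\right) = 13 \cdot \frac{581}{10} = \frac{7553}{10}$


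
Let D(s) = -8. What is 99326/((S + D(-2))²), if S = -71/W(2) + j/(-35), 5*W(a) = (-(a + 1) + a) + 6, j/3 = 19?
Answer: 60837175/3981842 ≈ 15.279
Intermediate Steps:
j = 57 (j = 3*19 = 57)
W(a) = 1 (W(a) = ((-(a + 1) + a) + 6)/5 = ((-(1 + a) + a) + 6)/5 = (((-1 - a) + a) + 6)/5 = (-1 + 6)/5 = (⅕)*5 = 1)
S = -2542/35 (S = -71/1 + 57/(-35) = -71*1 + 57*(-1/35) = -71 - 57/35 = -2542/35 ≈ -72.629)
99326/((S + D(-2))²) = 99326/((-2542/35 - 8)²) = 99326/((-2822/35)²) = 99326/(7963684/1225) = 99326*(1225/7963684) = 60837175/3981842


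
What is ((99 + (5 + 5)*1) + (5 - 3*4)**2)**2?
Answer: 24964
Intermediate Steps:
((99 + (5 + 5)*1) + (5 - 3*4)**2)**2 = ((99 + 10*1) + (5 - 12)**2)**2 = ((99 + 10) + (-7)**2)**2 = (109 + 49)**2 = 158**2 = 24964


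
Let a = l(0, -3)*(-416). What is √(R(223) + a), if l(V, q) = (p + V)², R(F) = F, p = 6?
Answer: I*√14753 ≈ 121.46*I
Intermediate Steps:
l(V, q) = (6 + V)²
a = -14976 (a = (6 + 0)²*(-416) = 6²*(-416) = 36*(-416) = -14976)
√(R(223) + a) = √(223 - 14976) = √(-14753) = I*√14753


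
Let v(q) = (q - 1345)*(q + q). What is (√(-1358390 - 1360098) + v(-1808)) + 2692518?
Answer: 14093766 + 2*I*√679622 ≈ 1.4094e+7 + 1648.8*I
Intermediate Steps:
v(q) = 2*q*(-1345 + q) (v(q) = (-1345 + q)*(2*q) = 2*q*(-1345 + q))
(√(-1358390 - 1360098) + v(-1808)) + 2692518 = (√(-1358390 - 1360098) + 2*(-1808)*(-1345 - 1808)) + 2692518 = (√(-2718488) + 2*(-1808)*(-3153)) + 2692518 = (2*I*√679622 + 11401248) + 2692518 = (11401248 + 2*I*√679622) + 2692518 = 14093766 + 2*I*√679622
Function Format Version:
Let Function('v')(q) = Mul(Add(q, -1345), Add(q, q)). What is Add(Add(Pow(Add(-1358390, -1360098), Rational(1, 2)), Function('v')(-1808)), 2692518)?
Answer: Add(14093766, Mul(2, I, Pow(679622, Rational(1, 2)))) ≈ Add(1.4094e+7, Mul(1648.8, I))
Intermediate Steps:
Function('v')(q) = Mul(2, q, Add(-1345, q)) (Function('v')(q) = Mul(Add(-1345, q), Mul(2, q)) = Mul(2, q, Add(-1345, q)))
Add(Add(Pow(Add(-1358390, -1360098), Rational(1, 2)), Function('v')(-1808)), 2692518) = Add(Add(Pow(Add(-1358390, -1360098), Rational(1, 2)), Mul(2, -1808, Add(-1345, -1808))), 2692518) = Add(Add(Pow(-2718488, Rational(1, 2)), Mul(2, -1808, -3153)), 2692518) = Add(Add(Mul(2, I, Pow(679622, Rational(1, 2))), 11401248), 2692518) = Add(Add(11401248, Mul(2, I, Pow(679622, Rational(1, 2)))), 2692518) = Add(14093766, Mul(2, I, Pow(679622, Rational(1, 2))))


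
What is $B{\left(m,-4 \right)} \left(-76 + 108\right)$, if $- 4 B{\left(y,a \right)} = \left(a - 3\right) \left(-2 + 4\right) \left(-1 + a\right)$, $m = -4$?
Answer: $-560$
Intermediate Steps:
$B{\left(y,a \right)} = - \frac{\left(-3 + a\right) \left(-2 + 2 a\right)}{4}$ ($B{\left(y,a \right)} = - \frac{\left(a - 3\right) \left(-2 + 4\right) \left(-1 + a\right)}{4} = - \frac{\left(-3 + a\right) 2 \left(-1 + a\right)}{4} = - \frac{\left(-3 + a\right) \left(-2 + 2 a\right)}{4}$)
$B{\left(m,-4 \right)} \left(-76 + 108\right) = \left(- \frac{3}{2} + 2 \left(-4\right) - \frac{\left(-4\right)^{2}}{2}\right) \left(-76 + 108\right) = \left(- \frac{3}{2} - 8 - 8\right) 32 = \left(- \frac{35}{2}\right) 32 = -560$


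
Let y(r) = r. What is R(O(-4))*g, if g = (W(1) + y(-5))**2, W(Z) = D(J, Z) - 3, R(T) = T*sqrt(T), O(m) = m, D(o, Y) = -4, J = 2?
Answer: -1152*I ≈ -1152.0*I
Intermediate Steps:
R(T) = T**(3/2)
W(Z) = -7 (W(Z) = -4 - 3 = -7)
g = 144 (g = (-7 - 5)**2 = (-12)**2 = 144)
R(O(-4))*g = (-4)**(3/2)*144 = -8*I*144 = -1152*I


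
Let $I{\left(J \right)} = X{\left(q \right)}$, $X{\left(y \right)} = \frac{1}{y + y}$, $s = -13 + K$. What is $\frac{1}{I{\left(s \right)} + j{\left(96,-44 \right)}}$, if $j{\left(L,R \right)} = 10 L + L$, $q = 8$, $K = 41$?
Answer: $\frac{16}{16897} \approx 0.00094691$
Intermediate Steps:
$s = 28$ ($s = -13 + 41 = 28$)
$X{\left(y \right)} = \frac{1}{2 y}$
$I{\left(J \right)} = \frac{1}{16}$ ($I{\left(J \right)} = \frac{1}{2 \cdot 8} = \frac{1}{2} \cdot \frac{1}{8} = \frac{1}{16}$)
$j{\left(L,R \right)} = 11 L$
$\frac{1}{I{\left(s \right)} + j{\left(96,-44 \right)}} = \frac{1}{\frac{1}{16} + 11 \cdot 96} = \frac{1}{\frac{1}{16} + 1056} = \frac{1}{\frac{16897}{16}} = \frac{16}{16897}$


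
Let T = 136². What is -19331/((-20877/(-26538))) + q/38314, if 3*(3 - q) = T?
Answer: -19655443523525/799881378 ≈ -24573.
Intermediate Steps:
T = 18496
q = -18487/3 (q = 3 - ⅓*18496 = 3 - 18496/3 = -18487/3 ≈ -6162.3)
-19331/((-20877/(-26538))) + q/38314 = -19331/((-20877/(-26538))) - 18487/3/38314 = -19331/((-20877*(-1/26538))) - 18487/3*1/38314 = -19331/6959/8846 - 18487/114942 = -19331*8846/6959 - 18487/114942 = -171002026/6959 - 18487/114942 = -19655443523525/799881378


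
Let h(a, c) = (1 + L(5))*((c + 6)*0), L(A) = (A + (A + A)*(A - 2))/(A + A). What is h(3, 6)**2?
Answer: 0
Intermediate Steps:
L(A) = (A + 2*A*(-2 + A))/(2*A) (L(A) = (A + (2*A)*(-2 + A))/((2*A)) = (A + 2*A*(-2 + A))*(1/(2*A)) = (A + 2*A*(-2 + A))/(2*A))
h(a, c) = 0 (h(a, c) = (1 + (-3/2 + 5))*((c + 6)*0) = (1 + 7/2)*((6 + c)*0) = (9/2)*0 = 0)
h(3, 6)**2 = 0**2 = 0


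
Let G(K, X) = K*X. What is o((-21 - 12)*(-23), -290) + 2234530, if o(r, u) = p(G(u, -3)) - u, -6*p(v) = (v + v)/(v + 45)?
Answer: 408972002/183 ≈ 2.2348e+6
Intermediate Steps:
p(v) = -v/(3*(45 + v)) (p(v) = -(v + v)/(6*(v + 45)) = -2*v/(6*(45 + v)) = -v/(3*(45 + v)))
o(r, u) = -u + 3*u/(135 - 9*u) (o(r, u) = -u*(-3)/(135 + 3*(u*(-3))) - u = -(-3*u)/(135 + 3*(-3*u)) - u = -(-3*u)/(135 - 9*u) - u = 3*u/(135 - 9*u) - u = -u + 3*u/(135 - 9*u))
o((-21 - 12)*(-23), -290) + 2234530 = (1/3)*(-290)*(-44 + 3*(-290))/(15 - 1*(-290)) + 2234530 = (1/3)*(-290)*(-44 - 870)/(15 + 290) + 2234530 = (1/3)*(-290)*(-914)/305 + 2234530 = (1/3)*(-290)*(1/305)*(-914) + 2234530 = 53012/183 + 2234530 = 408972002/183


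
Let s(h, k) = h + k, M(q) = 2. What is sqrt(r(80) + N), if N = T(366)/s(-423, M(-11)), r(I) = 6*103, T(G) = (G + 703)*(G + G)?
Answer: I*sqrt(219900930)/421 ≈ 35.223*I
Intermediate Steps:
T(G) = 2*G*(703 + G) (T(G) = (703 + G)*(2*G) = 2*G*(703 + G))
r(I) = 618
N = -782508/421 (N = (2*366*(703 + 366))/(-423 + 2) = (2*366*1069)/(-421) = 782508*(-1/421) = -782508/421 ≈ -1858.7)
sqrt(r(80) + N) = sqrt(618 - 782508/421) = sqrt(-522330/421) = I*sqrt(219900930)/421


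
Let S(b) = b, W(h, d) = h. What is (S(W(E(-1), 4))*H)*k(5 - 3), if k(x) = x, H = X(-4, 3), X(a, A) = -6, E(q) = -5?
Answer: 60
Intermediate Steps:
H = -6
(S(W(E(-1), 4))*H)*k(5 - 3) = (-5*(-6))*(5 - 3) = 30*2 = 60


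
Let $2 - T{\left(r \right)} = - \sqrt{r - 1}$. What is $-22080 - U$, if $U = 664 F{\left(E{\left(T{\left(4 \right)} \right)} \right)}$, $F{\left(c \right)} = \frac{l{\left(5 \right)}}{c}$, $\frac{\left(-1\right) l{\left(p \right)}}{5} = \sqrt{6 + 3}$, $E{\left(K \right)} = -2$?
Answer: $-27060$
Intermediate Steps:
$T{\left(r \right)} = 2 + \sqrt{-1 + r}$ ($T{\left(r \right)} = 2 - - \sqrt{r - 1} = 2 - - \sqrt{-1 + r} = 2 + \sqrt{-1 + r}$)
$l{\left(p \right)} = -15$ ($l{\left(p \right)} = - 5 \sqrt{6 + 3} = - 5 \sqrt{9} = \left(-5\right) 3 = -15$)
$F{\left(c \right)} = - \frac{15}{c}$
$U = 4980$ ($U = 664 \left(- \frac{15}{-2}\right) = 664 \left(\left(-15\right) \left(- \frac{1}{2}\right)\right) = 664 \cdot \frac{15}{2} = 4980$)
$-22080 - U = -22080 - 4980 = -27060$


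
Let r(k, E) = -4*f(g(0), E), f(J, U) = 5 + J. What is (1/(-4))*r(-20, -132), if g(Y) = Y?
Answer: 5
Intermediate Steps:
r(k, E) = -20 (r(k, E) = -4*(5 + 0) = -4*5 = -20)
(1/(-4))*r(-20, -132) = (1/(-4))*(-20) = (1*(-¼))*(-20) = -¼*(-20) = 5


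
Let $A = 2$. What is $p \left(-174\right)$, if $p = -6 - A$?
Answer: $1392$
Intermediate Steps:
$p = -8$ ($p = -6 - 2 = -8$)
$p \left(-174\right) = \left(-8\right) \left(-174\right) = 1392$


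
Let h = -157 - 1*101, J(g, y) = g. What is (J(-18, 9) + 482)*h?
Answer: -119712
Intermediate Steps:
h = -258 (h = -157 - 101 = -258)
(J(-18, 9) + 482)*h = (-18 + 482)*(-258) = 464*(-258) = -119712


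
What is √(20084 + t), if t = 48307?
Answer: 3*√7599 ≈ 261.52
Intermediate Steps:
√(20084 + t) = √(20084 + 48307) = √68391 = 3*√7599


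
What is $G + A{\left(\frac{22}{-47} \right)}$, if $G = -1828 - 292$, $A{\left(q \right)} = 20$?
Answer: $-2100$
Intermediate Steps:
$G = -2120$ ($G = -1828 - 292 = -2120$)
$G + A{\left(\frac{22}{-47} \right)} = -2120 + 20 = -2100$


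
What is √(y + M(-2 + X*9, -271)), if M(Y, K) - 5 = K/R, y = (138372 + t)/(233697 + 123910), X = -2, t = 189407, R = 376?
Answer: 3*√2609404610056654/67230116 ≈ 2.2794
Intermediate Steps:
y = 327779/357607 (y = (138372 + 189407)/(233697 + 123910) = 327779/357607 ≈ 0.91659)
M(Y, K) = 5 + K/376
√(y + M(-2 + X*9, -271)) = √(327779/357607 + (5 + (1/376)*(-271))) = √(327779/357607 + (5 - 271/376)) = √(327779/357607 + 1609/376) = √(698634567/134460232) = 3*√2609404610056654/67230116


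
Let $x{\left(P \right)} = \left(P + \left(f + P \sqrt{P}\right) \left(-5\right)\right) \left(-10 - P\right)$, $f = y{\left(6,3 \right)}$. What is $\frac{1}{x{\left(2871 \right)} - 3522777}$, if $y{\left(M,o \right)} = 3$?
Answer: $\frac{145073}{60621806119518126} + \frac{4595195 \sqrt{319}}{181865418358554378} \approx 4.5368 \cdot 10^{-10}$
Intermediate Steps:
$f = 3$
$x{\left(P \right)} = \left(-10 - P\right) \left(-15 + P - 5 P^{\frac{3}{2}}\right)$ ($x{\left(P \right)} = \left(P + \left(3 + P \sqrt{P}\right) \left(-5\right)\right) \left(-10 - P\right) = \left(P + \left(3 + P^{\frac{3}{2}}\right) \left(-5\right)\right) \left(-10 - P\right) = \left(P - \left(15 + 5 P^{\frac{3}{2}}\right)\right) \left(-10 - P\right) = \left(-15 + P - 5 P^{\frac{3}{2}}\right) \left(-10 - P\right) = \left(-10 - P\right) \left(-15 + P - 5 P^{\frac{3}{2}}\right)$)
$\frac{1}{x{\left(2871 \right)} - 3522777} = \frac{1}{\left(150 - 2871^{2} + 5 \cdot 2871 + 5 \cdot 2871^{\frac{5}{2}} + 50 \cdot 2871^{\frac{3}{2}}\right) - 3522777} = \frac{1}{\left(150 - 8242641 + 14355 + 5 \cdot 24727923 \sqrt{319} + 50 \cdot 8613 \sqrt{319}\right) - 3522777} = \frac{1}{\left(150 - 8242641 + 14355 + 123639615 \sqrt{319} + 430650 \sqrt{319}\right) - 3522777} = \frac{1}{\left(-8228136 + 124070265 \sqrt{319}\right) - 3522777} = \frac{1}{-11750913 + 124070265 \sqrt{319}}$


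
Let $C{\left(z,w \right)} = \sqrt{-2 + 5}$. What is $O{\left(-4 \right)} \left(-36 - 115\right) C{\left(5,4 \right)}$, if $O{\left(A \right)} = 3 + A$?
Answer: $151 \sqrt{3} \approx 261.54$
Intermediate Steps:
$C{\left(z,w \right)} = \sqrt{3}$
$O{\left(-4 \right)} \left(-36 - 115\right) C{\left(5,4 \right)} = \left(3 - 4\right) \left(-36 - 115\right) \sqrt{3} = - (-36 - 115) \sqrt{3} = \left(-1\right) \left(-151\right) \sqrt{3} = 151 \sqrt{3}$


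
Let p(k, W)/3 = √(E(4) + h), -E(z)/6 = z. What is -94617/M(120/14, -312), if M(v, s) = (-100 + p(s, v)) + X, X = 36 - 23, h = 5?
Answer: 914631/860 + 31539*I*√19/860 ≈ 1063.5 + 159.85*I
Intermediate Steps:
E(z) = -6*z
X = 13
p(k, W) = 3*I*√19 (p(k, W) = 3*√(-6*4 + 5) = 3*√(-24 + 5) = 3*√(-19) = 3*(I*√19) = 3*I*√19)
M(v, s) = -87 + 3*I*√19 (M(v, s) = (-100 + 3*I*√19) + 13 = -87 + 3*I*√19)
-94617/M(120/14, -312) = -94617/(-87 + 3*I*√19)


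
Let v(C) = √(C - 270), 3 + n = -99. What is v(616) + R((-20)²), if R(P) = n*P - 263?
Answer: -41063 + √346 ≈ -41044.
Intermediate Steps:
n = -102 (n = -3 - 99 = -102)
v(C) = √(-270 + C)
R(P) = -263 - 102*P (R(P) = -102*P - 263 = -263 - 102*P)
v(616) + R((-20)²) = √(-270 + 616) + (-263 - 102*(-20)²) = √346 + (-263 - 102*400) = √346 + (-263 - 40800) = √346 - 41063 = -41063 + √346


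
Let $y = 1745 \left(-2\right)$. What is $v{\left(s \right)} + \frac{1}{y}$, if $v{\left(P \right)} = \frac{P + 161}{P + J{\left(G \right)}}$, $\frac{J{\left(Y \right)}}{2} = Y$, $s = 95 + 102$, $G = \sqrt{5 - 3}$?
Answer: $\frac{246096939}{135415490} - \frac{716 \sqrt{2}}{38801} \approx 1.7913$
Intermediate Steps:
$G = \sqrt{2} \approx 1.4142$
$y = -3490$
$s = 197$
$J{\left(Y \right)} = 2 Y$
$v{\left(P \right)} = \frac{161 + P}{P + 2 \sqrt{2}}$ ($v{\left(P \right)} = \frac{P + 161}{P + 2 \sqrt{2}} = \frac{161 + P}{P + 2 \sqrt{2}}$)
$v{\left(s \right)} + \frac{1}{y} = \frac{161 + 197}{197 + 2 \sqrt{2}} + \frac{1}{-3490} = \frac{1}{197 + 2 \sqrt{2}} \cdot 358 - \frac{1}{3490} = \frac{358}{197 + 2 \sqrt{2}} - \frac{1}{3490} = - \frac{1}{3490} + \frac{358}{197 + 2 \sqrt{2}}$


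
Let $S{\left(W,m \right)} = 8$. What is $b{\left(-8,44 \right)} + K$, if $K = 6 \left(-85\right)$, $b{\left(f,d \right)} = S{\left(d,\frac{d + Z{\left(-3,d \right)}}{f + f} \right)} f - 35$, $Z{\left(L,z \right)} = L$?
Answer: $-609$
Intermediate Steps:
$b{\left(f,d \right)} = -35 + 8 f$ ($b{\left(f,d \right)} = 8 f - 35 = -35 + 8 f$)
$K = -510$
$b{\left(-8,44 \right)} + K = \left(-35 + 8 \left(-8\right)\right) - 510 = \left(-35 - 64\right) - 510 = -99 - 510 = -609$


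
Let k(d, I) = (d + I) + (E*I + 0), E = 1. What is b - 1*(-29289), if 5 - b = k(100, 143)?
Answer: 28908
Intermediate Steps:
k(d, I) = d + 2*I (k(d, I) = (d + I) + (1*I + 0) = (I + d) + (I + 0) = (I + d) + I = d + 2*I)
b = -381 (b = 5 - (100 + 2*143) = 5 - (100 + 286) = 5 - 1*386 = 5 - 386 = -381)
b - 1*(-29289) = -381 - 1*(-29289) = -381 + 29289 = 28908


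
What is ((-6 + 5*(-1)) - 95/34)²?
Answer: 219961/1156 ≈ 190.28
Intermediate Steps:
((-6 + 5*(-1)) - 95/34)² = ((-6 - 5) - 95*1/34)² = (-11 - 95/34)² = (-469/34)² = 219961/1156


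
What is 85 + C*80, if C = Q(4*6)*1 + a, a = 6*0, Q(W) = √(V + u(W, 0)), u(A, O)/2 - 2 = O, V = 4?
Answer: 85 + 160*√2 ≈ 311.27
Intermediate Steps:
u(A, O) = 4 + 2*O
Q(W) = 2*√2 (Q(W) = √(4 + (4 + 2*0)) = √(4 + (4 + 0)) = √(4 + 4) = √8 = 2*√2)
a = 0
C = 2*√2 (C = (2*√2)*1 + 0 = 2*√2 + 0 = 2*√2 ≈ 2.8284)
85 + C*80 = 85 + (2*√2)*80 = 85 + 160*√2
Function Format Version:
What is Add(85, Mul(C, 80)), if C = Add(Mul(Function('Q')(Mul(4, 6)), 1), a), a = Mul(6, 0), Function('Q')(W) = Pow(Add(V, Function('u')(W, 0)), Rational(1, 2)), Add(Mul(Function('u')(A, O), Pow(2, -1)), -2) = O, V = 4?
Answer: Add(85, Mul(160, Pow(2, Rational(1, 2)))) ≈ 311.27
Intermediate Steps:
Function('u')(A, O) = Add(4, Mul(2, O))
Function('Q')(W) = Mul(2, Pow(2, Rational(1, 2))) (Function('Q')(W) = Pow(Add(4, Add(4, Mul(2, 0))), Rational(1, 2)) = Pow(Add(4, Add(4, 0)), Rational(1, 2)) = Pow(Add(4, 4), Rational(1, 2)) = Pow(8, Rational(1, 2)) = Mul(2, Pow(2, Rational(1, 2))))
a = 0
C = Mul(2, Pow(2, Rational(1, 2))) (C = Add(Mul(Mul(2, Pow(2, Rational(1, 2))), 1), 0) = Add(Mul(2, Pow(2, Rational(1, 2))), 0) = Mul(2, Pow(2, Rational(1, 2))) ≈ 2.8284)
Add(85, Mul(C, 80)) = Add(85, Mul(Mul(2, Pow(2, Rational(1, 2))), 80)) = Add(85, Mul(160, Pow(2, Rational(1, 2))))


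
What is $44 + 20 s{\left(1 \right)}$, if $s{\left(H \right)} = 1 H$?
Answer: $64$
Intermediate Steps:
$s{\left(H \right)} = H$
$44 + 20 s{\left(1 \right)} = 44 + 20 \cdot 1 = 44 + 20 = 64$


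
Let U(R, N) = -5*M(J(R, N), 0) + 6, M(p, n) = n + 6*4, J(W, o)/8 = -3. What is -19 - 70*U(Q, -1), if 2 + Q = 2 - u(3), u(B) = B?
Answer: 7961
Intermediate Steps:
J(W, o) = -24 (J(W, o) = 8*(-3) = -24)
M(p, n) = 24 + n (M(p, n) = n + 24 = 24 + n)
Q = -3 (Q = -2 + (2 - 1*3) = -2 + (2 - 3) = -2 - 1 = -3)
U(R, N) = -114 (U(R, N) = -5*(24 + 0) + 6 = -5*24 + 6 = -120 + 6 = -114)
-19 - 70*U(Q, -1) = -19 - 70*(-114) = -19 + 7980 = 7961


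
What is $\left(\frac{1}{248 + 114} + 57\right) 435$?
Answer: $\frac{8976225}{362} \approx 24796.0$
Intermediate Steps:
$\left(\frac{1}{248 + 114} + 57\right) 435 = \left(\frac{1}{362} + 57\right) 435 = \frac{20635}{362} \cdot 435 = \frac{8976225}{362}$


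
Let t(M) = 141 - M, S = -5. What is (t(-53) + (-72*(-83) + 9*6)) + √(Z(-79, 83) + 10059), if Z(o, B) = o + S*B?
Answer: 6224 + √9565 ≈ 6321.8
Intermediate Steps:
Z(o, B) = o - 5*B
(t(-53) + (-72*(-83) + 9*6)) + √(Z(-79, 83) + 10059) = ((141 - 1*(-53)) + (-72*(-83) + 9*6)) + √((-79 - 5*83) + 10059) = ((141 + 53) + (5976 + 54)) + √((-79 - 415) + 10059) = (194 + 6030) + √(-494 + 10059) = 6224 + √9565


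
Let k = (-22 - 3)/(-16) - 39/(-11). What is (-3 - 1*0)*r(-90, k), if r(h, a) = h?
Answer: 270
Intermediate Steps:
k = 899/176 (k = -25*(-1/16) - 39*(-1/11) = 25/16 + 39/11 = 899/176 ≈ 5.1080)
(-3 - 1*0)*r(-90, k) = (-3 - 1*0)*(-90) = (-3 + 0)*(-90) = -3*(-90) = 270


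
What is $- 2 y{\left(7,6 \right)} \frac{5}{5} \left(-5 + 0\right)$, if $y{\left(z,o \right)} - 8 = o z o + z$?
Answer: $2670$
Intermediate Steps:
$y{\left(z,o \right)} = 8 + z + z o^{2}$ ($y{\left(z,o \right)} = 8 + \left(o z o + z\right) = 8 + \left(z o^{2} + z\right) = 8 + \left(z + z o^{2}\right) = 8 + z + z o^{2}$)
$- 2 y{\left(7,6 \right)} \frac{5}{5} \left(-5 + 0\right) = - 2 \left(8 + 7 + 7 \cdot 6^{2}\right) \frac{5}{5} \left(-5 + 0\right) = - 2 \left(8 + 7 + 7 \cdot 36\right) 5 \cdot \frac{1}{5} \left(-5\right) = - 2 \left(8 + 7 + 252\right) 1 \left(-5\right) = \left(-2\right) 267 \left(-5\right) = \left(-534\right) \left(-5\right) = 2670$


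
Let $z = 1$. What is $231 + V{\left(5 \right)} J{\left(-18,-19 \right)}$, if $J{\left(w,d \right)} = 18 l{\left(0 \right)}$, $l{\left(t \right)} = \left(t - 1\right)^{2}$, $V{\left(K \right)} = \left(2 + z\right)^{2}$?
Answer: $393$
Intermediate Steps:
$V{\left(K \right)} = 9$ ($V{\left(K \right)} = \left(2 + 1\right)^{2} = 3^{2} = 9$)
$l{\left(t \right)} = \left(-1 + t\right)^{2}$
$J{\left(w,d \right)} = 18$ ($J{\left(w,d \right)} = 18 \left(-1 + 0\right)^{2} = 18 \left(-1\right)^{2} = 18 \cdot 1 = 18$)
$231 + V{\left(5 \right)} J{\left(-18,-19 \right)} = 231 + 9 \cdot 18 = 231 + 162 = 393$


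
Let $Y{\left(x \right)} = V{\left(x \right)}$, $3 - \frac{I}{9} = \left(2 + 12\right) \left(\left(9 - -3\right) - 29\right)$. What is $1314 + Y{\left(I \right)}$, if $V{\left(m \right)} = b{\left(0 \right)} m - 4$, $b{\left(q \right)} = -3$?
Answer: $-5197$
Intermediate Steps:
$I = 2169$ ($I = 27 - 9 \left(2 + 12\right) \left(\left(9 - -3\right) - 29\right) = 27 - 9 \cdot 14 \left(\left(9 + 3\right) - 29\right) = 27 - 9 \cdot 14 \left(12 - 29\right) = 27 - 9 \cdot 14 \left(-17\right) = 27 - -2142 = 27 + 2142 = 2169$)
$V{\left(m \right)} = -4 - 3 m$ ($V{\left(m \right)} = - 3 m - 4 = -4 - 3 m$)
$Y{\left(x \right)} = -4 - 3 x$
$1314 + Y{\left(I \right)} = 1314 - 6511 = -5197$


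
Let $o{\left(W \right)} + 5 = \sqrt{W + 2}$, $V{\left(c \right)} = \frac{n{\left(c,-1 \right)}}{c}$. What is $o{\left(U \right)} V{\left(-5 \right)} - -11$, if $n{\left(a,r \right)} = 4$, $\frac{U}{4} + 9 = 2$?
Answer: $15 - \frac{4 i \sqrt{26}}{5} \approx 15.0 - 4.0792 i$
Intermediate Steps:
$U = -28$ ($U = -36 + 4 \cdot 2 = -36 + 8 = -28$)
$V{\left(c \right)} = \frac{4}{c}$
$o{\left(W \right)} = -5 + \sqrt{2 + W}$ ($o{\left(W \right)} = -5 + \sqrt{W + 2} = -5 + \sqrt{2 + W}$)
$o{\left(U \right)} V{\left(-5 \right)} - -11 = \left(-5 + \sqrt{2 - 28}\right) \frac{4}{-5} - -11 = \left(-5 + \sqrt{-26}\right) 4 \left(- \frac{1}{5}\right) + 11 = \left(-5 + i \sqrt{26}\right) \left(- \frac{4}{5}\right) + 11 = \left(4 - \frac{4 i \sqrt{26}}{5}\right) + 11 = 15 - \frac{4 i \sqrt{26}}{5}$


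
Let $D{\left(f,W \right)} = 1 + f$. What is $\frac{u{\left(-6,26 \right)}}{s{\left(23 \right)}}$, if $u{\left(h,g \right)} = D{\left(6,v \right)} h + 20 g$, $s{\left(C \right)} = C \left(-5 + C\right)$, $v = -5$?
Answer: $\frac{239}{207} \approx 1.1546$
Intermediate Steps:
$u{\left(h,g \right)} = 7 h + 20 g$ ($u{\left(h,g \right)} = \left(1 + 6\right) h + 20 g = 7 h + 20 g$)
$\frac{u{\left(-6,26 \right)}}{s{\left(23 \right)}} = \frac{7 \left(-6\right) + 20 \cdot 26}{23 \left(-5 + 23\right)} = \frac{-42 + 520}{23 \cdot 18} = \frac{478}{414} = 478 \cdot \frac{1}{414} = \frac{239}{207}$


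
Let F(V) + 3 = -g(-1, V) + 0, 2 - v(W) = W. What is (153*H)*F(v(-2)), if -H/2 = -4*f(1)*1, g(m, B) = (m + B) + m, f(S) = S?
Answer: -6120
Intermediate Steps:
v(W) = 2 - W
g(m, B) = B + 2*m (g(m, B) = (B + m) + m = B + 2*m)
F(V) = -1 - V (F(V) = -3 + (-(V + 2*(-1)) + 0) = -3 + (-(V - 2) + 0) = -3 + (-(-2 + V) + 0) = -3 + ((2 - V) + 0) = -3 + (2 - V) = -1 - V)
H = 8 (H = -2*(-4*1) = -(-8) = -2*(-4) = 8)
(153*H)*F(v(-2)) = (153*8)*(-1 - (2 - 1*(-2))) = 1224*(-1 - (2 + 2)) = 1224*(-1 - 1*4) = 1224*(-1 - 4) = 1224*(-5) = -6120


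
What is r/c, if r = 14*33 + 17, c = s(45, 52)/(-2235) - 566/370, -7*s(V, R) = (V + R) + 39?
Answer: -55455267/176095 ≈ -314.92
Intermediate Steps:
s(V, R) = -39/7 - R/7 - V/7 (s(V, R) = -((V + R) + 39)/7 = -((R + V) + 39)/7 = -(39 + R + V)/7 = -39/7 - R/7 - V/7)
c = -176095/115773 (c = (-39/7 - ⅐*52 - ⅐*45)/(-2235) - 566/370 = (-39/7 - 52/7 - 45/7)*(-1/2235) - 566*1/370 = -136/7*(-1/2235) - 283/185 = 136/15645 - 283/185 = -176095/115773 ≈ -1.5210)
r = 479 (r = 462 + 17 = 479)
r/c = 479/(-176095/115773) = 479*(-115773/176095) = -55455267/176095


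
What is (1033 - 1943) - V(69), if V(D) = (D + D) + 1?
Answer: -1049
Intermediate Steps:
V(D) = 1 + 2*D (V(D) = 2*D + 1 = 1 + 2*D)
(1033 - 1943) - V(69) = (1033 - 1943) - (1 + 2*69) = -910 - (1 + 138) = -910 - 1*139 = -910 - 139 = -1049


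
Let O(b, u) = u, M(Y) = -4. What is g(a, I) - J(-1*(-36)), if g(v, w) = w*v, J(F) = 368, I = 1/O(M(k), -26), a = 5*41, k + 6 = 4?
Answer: -9773/26 ≈ -375.88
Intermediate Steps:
k = -2 (k = -6 + 4 = -2)
a = 205
I = -1/26 (I = 1/(-26) = -1/26 ≈ -0.038462)
g(v, w) = v*w
g(a, I) - J(-1*(-36)) = 205*(-1/26) - 1*368 = -205/26 - 368 = -9773/26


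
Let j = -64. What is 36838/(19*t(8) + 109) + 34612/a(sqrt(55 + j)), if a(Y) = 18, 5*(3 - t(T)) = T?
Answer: 19751/9 ≈ 2194.6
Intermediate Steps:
t(T) = 3 - T/5
36838/(19*t(8) + 109) + 34612/a(sqrt(55 + j)) = 36838/(19*(3 - 1/5*8) + 109) + 34612/18 = 36838/(19*(3 - 8/5) + 109) + 34612*(1/18) = 36838/(19*(7/5) + 109) + 17306/9 = 36838/(133/5 + 109) + 17306/9 = 36838/(678/5) + 17306/9 = 36838*(5/678) + 17306/9 = 815/3 + 17306/9 = 19751/9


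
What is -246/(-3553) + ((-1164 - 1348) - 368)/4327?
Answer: -9168198/15373831 ≈ -0.59635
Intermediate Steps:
-246/(-3553) + ((-1164 - 1348) - 368)/4327 = -246*(-1/3553) + (-2512 - 368)*(1/4327) = 246/3553 - 2880*1/4327 = 246/3553 - 2880/4327 = -9168198/15373831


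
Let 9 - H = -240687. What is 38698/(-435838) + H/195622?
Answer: 24333570773/21314875309 ≈ 1.1416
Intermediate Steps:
H = 240696 (H = 9 - 1*(-240687) = 9 + 240687 = 240696)
38698/(-435838) + H/195622 = 38698/(-435838) + 240696/195622 = 38698*(-1/435838) + 240696*(1/195622) = -19349/217919 + 120348/97811 = 24333570773/21314875309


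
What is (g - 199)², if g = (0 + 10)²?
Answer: 9801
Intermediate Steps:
g = 100 (g = 10² = 100)
(g - 199)² = (100 - 199)² = (-99)² = 9801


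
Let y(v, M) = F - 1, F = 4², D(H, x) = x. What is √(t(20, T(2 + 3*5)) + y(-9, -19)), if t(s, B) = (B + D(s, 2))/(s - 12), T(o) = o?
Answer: √278/4 ≈ 4.1683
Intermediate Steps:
F = 16
y(v, M) = 15 (y(v, M) = 16 - 1 = 15)
t(s, B) = (2 + B)/(-12 + s) (t(s, B) = (B + 2)/(s - 12) = (2 + B)/(-12 + s))
√(t(20, T(2 + 3*5)) + y(-9, -19)) = √((2 + (2 + 3*5))/(-12 + 20) + 15) = √((2 + (2 + 15))/8 + 15) = √((2 + 17)/8 + 15) = √((⅛)*19 + 15) = √(19/8 + 15) = √(139/8) = √278/4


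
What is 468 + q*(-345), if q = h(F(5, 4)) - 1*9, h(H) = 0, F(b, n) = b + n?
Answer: 3573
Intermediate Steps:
q = -9 (q = 0 - 1*9 = 0 - 9 = -9)
468 + q*(-345) = 468 - 9*(-345) = 468 + 3105 = 3573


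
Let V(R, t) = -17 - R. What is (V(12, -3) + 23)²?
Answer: 36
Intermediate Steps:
(V(12, -3) + 23)² = ((-17 - 1*12) + 23)² = ((-17 - 12) + 23)² = (-29 + 23)² = (-6)² = 36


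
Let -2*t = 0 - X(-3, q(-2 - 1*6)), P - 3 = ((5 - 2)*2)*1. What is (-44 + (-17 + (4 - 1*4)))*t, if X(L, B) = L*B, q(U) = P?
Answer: 1647/2 ≈ 823.50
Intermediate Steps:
P = 9 (P = 3 + ((5 - 2)*2)*1 = 3 + (3*2)*1 = 3 + 6*1 = 3 + 6 = 9)
q(U) = 9
X(L, B) = B*L
t = -27/2 (t = -(0 - 9*(-3))/2 = -(0 - 1*(-27))/2 = -(0 + 27)/2 = -1/2*27 = -27/2 ≈ -13.500)
(-44 + (-17 + (4 - 1*4)))*t = (-44 + (-17 + (4 - 1*4)))*(-27/2) = (-44 + (-17 + (4 - 4)))*(-27/2) = (-44 + (-17 + 0))*(-27/2) = (-44 - 17)*(-27/2) = -61*(-27/2) = 1647/2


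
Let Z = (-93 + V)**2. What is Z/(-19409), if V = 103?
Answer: -100/19409 ≈ -0.0051522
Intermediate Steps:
Z = 100 (Z = (-93 + 103)**2 = 10**2 = 100)
Z/(-19409) = 100/(-19409) = 100*(-1/19409) = -100/19409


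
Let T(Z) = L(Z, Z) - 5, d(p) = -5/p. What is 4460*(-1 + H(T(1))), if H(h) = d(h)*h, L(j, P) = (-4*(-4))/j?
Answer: -26760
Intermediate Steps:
L(j, P) = 16/j
T(Z) = -5 + 16/Z (T(Z) = 16/Z - 5 = -5 + 16/Z)
H(h) = -5 (H(h) = (-5/h)*h = -5)
4460*(-1 + H(T(1))) = 4460*(-1 - 5) = 4460*(-6) = -26760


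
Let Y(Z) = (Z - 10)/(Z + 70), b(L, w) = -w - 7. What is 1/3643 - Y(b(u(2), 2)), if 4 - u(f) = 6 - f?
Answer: 69278/222223 ≈ 0.31175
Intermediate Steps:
u(f) = -2 + f (u(f) = 4 - (6 - f) = 4 + (-6 + f) = -2 + f)
b(L, w) = -7 - w
Y(Z) = (-10 + Z)/(70 + Z)
1/3643 - Y(b(u(2), 2)) = 1/3643 - (-10 + (-7 - 1*2))/(70 + (-7 - 1*2)) = 1/3643 - (-10 + (-7 - 2))/(70 + (-7 - 2)) = 1/3643 - (-10 - 9)/(70 - 9) = 1/3643 - (-19)/61 = 1/3643 - 1*(-19/61) = 1/3643 + 19/61 = 69278/222223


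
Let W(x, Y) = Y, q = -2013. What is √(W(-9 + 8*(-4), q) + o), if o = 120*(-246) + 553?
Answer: 2*I*√7745 ≈ 176.01*I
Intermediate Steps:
o = -28967 (o = -29520 + 553 = -28967)
√(W(-9 + 8*(-4), q) + o) = √(-2013 - 28967) = √(-30980) = 2*I*√7745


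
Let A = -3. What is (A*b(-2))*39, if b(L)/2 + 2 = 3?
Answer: -234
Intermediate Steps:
b(L) = 2 (b(L) = -4 + 2*3 = -4 + 6 = 2)
(A*b(-2))*39 = -3*2*39 = -6*39 = -234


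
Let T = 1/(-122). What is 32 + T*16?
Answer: 1944/61 ≈ 31.869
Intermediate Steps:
T = -1/122 ≈ -0.0081967
32 + T*16 = 32 - 1/122*16 = 32 - 8/61 = 1944/61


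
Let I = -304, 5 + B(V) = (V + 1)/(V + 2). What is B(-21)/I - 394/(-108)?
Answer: 570961/155952 ≈ 3.6611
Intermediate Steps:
B(V) = -5 + (1 + V)/(2 + V) (B(V) = -5 + (V + 1)/(V + 2) = -5 + (1 + V)/(2 + V))
B(-21)/I - 394/(-108) = ((-9 - 4*(-21))/(2 - 21))/(-304) - 394/(-108) = ((-9 + 84)/(-19))*(-1/304) - 394*(-1/108) = -1/19*75*(-1/304) + 197/54 = -75/19*(-1/304) + 197/54 = 75/5776 + 197/54 = 570961/155952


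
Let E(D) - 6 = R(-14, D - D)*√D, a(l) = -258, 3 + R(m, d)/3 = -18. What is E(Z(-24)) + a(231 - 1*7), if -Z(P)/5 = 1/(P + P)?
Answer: -252 - 21*√15/4 ≈ -272.33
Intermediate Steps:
R(m, d) = -63 (R(m, d) = -9 + 3*(-18) = -9 - 54 = -63)
Z(P) = -5/(2*P) (Z(P) = -5/(P + P) = -5*1/(2*P) = -5/(2*P))
E(D) = 6 - 63*√D
E(Z(-24)) + a(231 - 1*7) = (6 - 63*√10*√(-1/(-24))/2) - 258 = (6 - 63*√15/12) - 258 = (6 - 21*√15/4) - 258 = -252 - 21*√15/4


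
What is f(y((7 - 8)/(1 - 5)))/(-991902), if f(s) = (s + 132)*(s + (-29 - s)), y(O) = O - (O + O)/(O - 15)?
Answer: 905351/234088872 ≈ 0.0038676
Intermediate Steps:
y(O) = O - 2*O/(-15 + O)
f(s) = -3828 - 29*s (f(s) = (132 + s)*(-29) = -3828 - 29*s)
f(y((7 - 8)/(1 - 5)))/(-991902) = (-3828 - 29*(7 - 8)/(1 - 5)*(-17 + (7 - 8)/(1 - 5))/(-15 + (7 - 8)/(1 - 5)))/(-991902) = (-3828 - 29*(-1/(-4))*(-17 - 1/(-4))/(-15 - 1/(-4)))*(-1/991902) = (-3828 - 29*(-1*(-1/4))*(-17 - 1*(-1/4))/(-15 - 1*(-1/4)))*(-1/991902) = (-3828 - 29*(-17 + 1/4)/(4*(-15 + 1/4)))*(-1/991902) = (-3828 - 29*(-67)/(4*(-59/4)*4))*(-1/991902) = (-3828 - 29*(-4)*(-67)/(4*59*4))*(-1/991902) = (-3828 - 29*67/236)*(-1/991902) = (-3828 - 1943/236)*(-1/991902) = -905351/236*(-1/991902) = 905351/234088872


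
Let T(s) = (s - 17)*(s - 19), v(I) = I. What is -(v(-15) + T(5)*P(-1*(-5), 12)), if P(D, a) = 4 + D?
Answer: -1497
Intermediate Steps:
T(s) = (-19 + s)*(-17 + s) (T(s) = (-17 + s)*(-19 + s) = (-19 + s)*(-17 + s))
-(v(-15) + T(5)*P(-1*(-5), 12)) = -(-15 + (323 + 5² - 36*5)*(4 - 1*(-5))) = -(-15 + (323 + 25 - 180)*(4 + 5)) = -(-15 + 168*9) = -(-15 + 1512) = -1*1497 = -1497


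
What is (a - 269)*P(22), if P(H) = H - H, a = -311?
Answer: 0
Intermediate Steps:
P(H) = 0
(a - 269)*P(22) = (-311 - 269)*0 = -580*0 = 0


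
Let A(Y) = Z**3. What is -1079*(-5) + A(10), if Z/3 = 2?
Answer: 5611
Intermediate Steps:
Z = 6 (Z = 3*2 = 6)
A(Y) = 216 (A(Y) = 6**3 = 216)
-1079*(-5) + A(10) = -1079*(-5) + 216 = 5395 + 216 = 5611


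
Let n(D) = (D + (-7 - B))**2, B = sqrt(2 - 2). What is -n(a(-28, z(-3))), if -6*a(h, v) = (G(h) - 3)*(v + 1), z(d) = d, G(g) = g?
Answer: -2704/9 ≈ -300.44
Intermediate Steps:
B = 0 (B = sqrt(0) = 0)
a(h, v) = -(1 + v)*(-3 + h)/6 (a(h, v) = -(h - 3)*(v + 1)/6 = -(-3 + h)*(1 + v)/6 = -(1 + v)*(-3 + h)/6)
n(D) = (-7 + D)**2 (n(D) = (D + (-7 - 1*0))**2 = (D + (-7 + 0))**2 = (D - 7)**2 = (-7 + D)**2)
-n(a(-28, z(-3))) = -(7 - (1/2 + (1/2)*(-3) - 1/6*(-28) - 1/6*(-28)*(-3)))**2 = -(7 - (1/2 - 3/2 + 14/3 - 14))**2 = -(7 - 1*(-31/3))**2 = -(7 + 31/3)**2 = -(52/3)**2 = -1*2704/9 = -2704/9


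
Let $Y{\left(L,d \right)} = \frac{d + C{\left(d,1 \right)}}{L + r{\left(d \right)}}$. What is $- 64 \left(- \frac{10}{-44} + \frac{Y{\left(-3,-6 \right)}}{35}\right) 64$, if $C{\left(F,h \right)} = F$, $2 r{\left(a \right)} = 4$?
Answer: $- \frac{899072}{385} \approx -2335.3$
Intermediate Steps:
$r{\left(a \right)} = 2$ ($r{\left(a \right)} = \frac{1}{2} \cdot 4 = 2$)
$Y{\left(L,d \right)} = \frac{2 d}{2 + L}$ ($Y{\left(L,d \right)} = \frac{d + d}{L + 2} = \frac{2 d}{2 + L}$)
$- 64 \left(- \frac{10}{-44} + \frac{Y{\left(-3,-6 \right)}}{35}\right) 64 = - 64 \left(- \frac{10}{-44} + \frac{2 \left(-6\right) \frac{1}{2 - 3}}{35}\right) 64 = - 64 \left(\left(-10\right) \left(- \frac{1}{44}\right) + 2 \left(-6\right) \frac{1}{-1} \cdot \frac{1}{35}\right) 64 = - 64 \left(\frac{5}{22} + 2 \left(-6\right) \left(-1\right) \frac{1}{35}\right) 64 = - 64 \left(\frac{5}{22} + 12 \cdot \frac{1}{35}\right) 64 = - 64 \left(\frac{5}{22} + \frac{12}{35}\right) 64 = \left(-64\right) \frac{439}{770} \cdot 64 = \left(- \frac{14048}{385}\right) 64 = - \frac{899072}{385}$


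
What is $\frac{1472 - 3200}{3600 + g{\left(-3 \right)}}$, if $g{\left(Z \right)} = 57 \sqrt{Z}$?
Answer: $- \frac{230400}{480361} + \frac{3648 i \sqrt{3}}{480361} \approx -0.47964 + 0.013154 i$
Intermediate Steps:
$\frac{1472 - 3200}{3600 + g{\left(-3 \right)}} = \frac{1472 - 3200}{3600 + 57 \sqrt{-3}} = - \frac{1728}{3600 + 57 i \sqrt{3}}$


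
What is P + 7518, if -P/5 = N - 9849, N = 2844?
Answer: 42543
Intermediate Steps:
P = 35025 (P = -5*(2844 - 9849) = -5*(-7005) = 35025)
P + 7518 = 35025 + 7518 = 42543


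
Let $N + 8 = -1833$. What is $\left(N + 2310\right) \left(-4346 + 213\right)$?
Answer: $-1938377$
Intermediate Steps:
$N = -1841$ ($N = -8 - 1833 = -1841$)
$\left(N + 2310\right) \left(-4346 + 213\right) = \left(-1841 + 2310\right) \left(-4346 + 213\right) = 469 \left(-4133\right) = -1938377$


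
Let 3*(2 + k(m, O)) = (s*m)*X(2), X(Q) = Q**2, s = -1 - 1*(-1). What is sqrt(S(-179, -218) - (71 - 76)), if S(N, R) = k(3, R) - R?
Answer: sqrt(221) ≈ 14.866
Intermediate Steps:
s = 0 (s = -1 + 1 = 0)
k(m, O) = -2 (k(m, O) = -2 + ((0*m)*2**2)/3 = -2 + (0*4)/3 = -2 + (1/3)*0 = -2 + 0 = -2)
S(N, R) = -2 - R
sqrt(S(-179, -218) - (71 - 76)) = sqrt((-2 - 1*(-218)) - (71 - 76)) = sqrt((-2 + 218) - 1*(-5)) = sqrt(216 + 5) = sqrt(221)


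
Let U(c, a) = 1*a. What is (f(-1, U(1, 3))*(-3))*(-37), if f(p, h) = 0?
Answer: 0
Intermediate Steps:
U(c, a) = a
(f(-1, U(1, 3))*(-3))*(-37) = (0*(-3))*(-37) = 0*(-37) = 0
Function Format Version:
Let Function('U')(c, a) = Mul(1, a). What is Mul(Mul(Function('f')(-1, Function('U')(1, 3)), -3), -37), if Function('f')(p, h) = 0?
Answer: 0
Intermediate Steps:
Function('U')(c, a) = a
Mul(Mul(Function('f')(-1, Function('U')(1, 3)), -3), -37) = Mul(Mul(0, -3), -37) = Mul(0, -37) = 0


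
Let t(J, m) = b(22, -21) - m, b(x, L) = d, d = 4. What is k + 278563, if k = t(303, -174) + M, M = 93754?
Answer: 372495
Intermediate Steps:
b(x, L) = 4
t(J, m) = 4 - m
k = 93932 (k = (4 - 1*(-174)) + 93754 = (4 + 174) + 93754 = 178 + 93754 = 93932)
k + 278563 = 93932 + 278563 = 372495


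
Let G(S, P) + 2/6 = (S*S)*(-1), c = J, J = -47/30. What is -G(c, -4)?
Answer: 2509/900 ≈ 2.7878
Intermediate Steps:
J = -47/30 (J = -47*1/30 = -47/30 ≈ -1.5667)
c = -47/30 ≈ -1.5667
G(S, P) = -1/3 - S**2 (G(S, P) = -1/3 + (S*S)*(-1) = -1/3 + S**2*(-1) = -1/3 - S**2)
-G(c, -4) = -(-1/3 - (-47/30)**2) = -(-1/3 - 1*2209/900) = -(-1/3 - 2209/900) = -1*(-2509/900) = 2509/900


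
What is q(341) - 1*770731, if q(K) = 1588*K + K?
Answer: -228882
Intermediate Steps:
q(K) = 1589*K
q(341) - 1*770731 = 1589*341 - 1*770731 = 541849 - 770731 = -228882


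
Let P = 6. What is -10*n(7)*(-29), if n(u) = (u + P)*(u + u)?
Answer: 52780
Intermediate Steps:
n(u) = 2*u*(6 + u) (n(u) = (u + 6)*(u + u) = (6 + u)*(2*u) = 2*u*(6 + u))
-10*n(7)*(-29) = -20*7*(6 + 7)*(-29) = -20*7*13*(-29) = -10*182*(-29) = -1820*(-29) = 52780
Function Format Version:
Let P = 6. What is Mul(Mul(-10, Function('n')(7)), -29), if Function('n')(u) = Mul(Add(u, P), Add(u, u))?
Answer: 52780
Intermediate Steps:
Function('n')(u) = Mul(2, u, Add(6, u)) (Function('n')(u) = Mul(Add(u, 6), Add(u, u)) = Mul(Add(6, u), Mul(2, u)) = Mul(2, u, Add(6, u)))
Mul(Mul(-10, Function('n')(7)), -29) = Mul(Mul(-10, Mul(2, 7, Add(6, 7))), -29) = Mul(Mul(-10, Mul(2, 7, 13)), -29) = Mul(Mul(-10, 182), -29) = Mul(-1820, -29) = 52780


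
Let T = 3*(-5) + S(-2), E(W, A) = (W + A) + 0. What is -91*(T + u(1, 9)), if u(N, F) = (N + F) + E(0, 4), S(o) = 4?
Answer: -273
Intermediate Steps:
E(W, A) = A + W (E(W, A) = (A + W) + 0 = A + W)
T = -11 (T = 3*(-5) + 4 = -15 + 4 = -11)
u(N, F) = 4 + F + N (u(N, F) = (N + F) + (4 + 0) = (F + N) + 4 = 4 + F + N)
-91*(T + u(1, 9)) = -91*(-11 + (4 + 9 + 1)) = -91*(-11 + 14) = -91*3 = -273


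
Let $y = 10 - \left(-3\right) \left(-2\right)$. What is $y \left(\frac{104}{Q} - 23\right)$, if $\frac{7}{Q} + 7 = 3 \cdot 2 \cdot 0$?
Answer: $-508$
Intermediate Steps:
$Q = -1$ ($Q = \frac{7}{-7 + 3 \cdot 2 \cdot 0} = \frac{7}{-7 + 6 \cdot 0} = \frac{7}{-7 + 0} = \frac{7}{-7} = 7 \left(- \frac{1}{7}\right) = -1$)
$y = 4$ ($y = 10 - 6 = 4$)
$y \left(\frac{104}{Q} - 23\right) = 4 \left(\frac{104}{-1} - 23\right) = 4 \left(104 \left(-1\right) - 23\right) = 4 \left(-104 - 23\right) = 4 \left(-127\right) = -508$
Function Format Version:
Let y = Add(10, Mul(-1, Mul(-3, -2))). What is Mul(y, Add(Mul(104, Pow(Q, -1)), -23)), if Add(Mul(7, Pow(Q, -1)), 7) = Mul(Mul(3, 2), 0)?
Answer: -508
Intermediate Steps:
Q = -1 (Q = Mul(7, Pow(Add(-7, Mul(Mul(3, 2), 0)), -1)) = Mul(7, Pow(Add(-7, Mul(6, 0)), -1)) = Mul(7, Pow(Add(-7, 0), -1)) = Mul(7, Pow(-7, -1)) = Mul(7, Rational(-1, 7)) = -1)
y = 4 (y = Add(10, Mul(-1, 6)) = Add(10, -6) = 4)
Mul(y, Add(Mul(104, Pow(Q, -1)), -23)) = Mul(4, Add(Mul(104, Pow(-1, -1)), -23)) = Mul(4, Add(Mul(104, -1), -23)) = Mul(4, Add(-104, -23)) = Mul(4, -127) = -508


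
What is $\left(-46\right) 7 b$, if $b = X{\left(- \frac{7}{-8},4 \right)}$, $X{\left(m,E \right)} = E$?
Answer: $-1288$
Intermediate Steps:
$b = 4$
$\left(-46\right) 7 b = \left(-46\right) 7 \cdot 4 = \left(-322\right) 4 = -1288$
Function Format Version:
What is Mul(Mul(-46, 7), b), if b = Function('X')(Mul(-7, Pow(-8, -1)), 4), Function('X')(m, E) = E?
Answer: -1288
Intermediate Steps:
b = 4
Mul(Mul(-46, 7), b) = Mul(Mul(-46, 7), 4) = Mul(-322, 4) = -1288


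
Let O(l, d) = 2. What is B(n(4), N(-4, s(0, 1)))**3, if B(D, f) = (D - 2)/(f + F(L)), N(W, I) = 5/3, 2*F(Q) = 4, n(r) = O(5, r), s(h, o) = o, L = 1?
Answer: 0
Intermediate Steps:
n(r) = 2
F(Q) = 2 (F(Q) = (1/2)*4 = 2)
N(W, I) = 5/3 (N(W, I) = 5*(1/3) = 5/3)
B(D, f) = (-2 + D)/(2 + f) (B(D, f) = (D - 2)/(f + 2) = (-2 + D)/(2 + f))
B(n(4), N(-4, s(0, 1)))**3 = ((-2 + 2)/(2 + 5/3))**3 = (0/(11/3))**3 = ((3/11)*0)**3 = 0**3 = 0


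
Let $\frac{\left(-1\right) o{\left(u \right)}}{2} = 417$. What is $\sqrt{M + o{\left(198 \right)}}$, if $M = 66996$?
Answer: $\sqrt{66162} \approx 257.22$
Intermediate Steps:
$o{\left(u \right)} = -834$ ($o{\left(u \right)} = \left(-2\right) 417 = -834$)
$\sqrt{M + o{\left(198 \right)}} = \sqrt{66996 - 834} = \sqrt{66162}$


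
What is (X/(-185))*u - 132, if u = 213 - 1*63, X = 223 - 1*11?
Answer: -11244/37 ≈ -303.89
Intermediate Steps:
X = 212 (X = 223 - 11 = 212)
u = 150 (u = 213 - 63 = 150)
(X/(-185))*u - 132 = (212/(-185))*150 - 132 = (212*(-1/185))*150 - 132 = -212/185*150 - 132 = -6360/37 - 132 = -11244/37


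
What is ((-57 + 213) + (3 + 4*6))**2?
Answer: 33489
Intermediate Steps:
((-57 + 213) + (3 + 4*6))**2 = (156 + (3 + 24))**2 = (156 + 27)**2 = 183**2 = 33489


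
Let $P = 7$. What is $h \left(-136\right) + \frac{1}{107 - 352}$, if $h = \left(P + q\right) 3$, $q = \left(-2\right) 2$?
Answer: $- \frac{299881}{245} \approx -1224.0$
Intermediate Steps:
$q = -4$
$h = 9$ ($h = \left(7 - 4\right) 3 = 3 \cdot 3 = 9$)
$h \left(-136\right) + \frac{1}{107 - 352} = 9 \left(-136\right) + \frac{1}{107 - 352} = -1224 + \frac{1}{-245} = -1224 - \frac{1}{245} = - \frac{299881}{245}$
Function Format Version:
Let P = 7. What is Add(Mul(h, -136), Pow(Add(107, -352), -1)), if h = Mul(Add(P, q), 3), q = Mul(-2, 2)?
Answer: Rational(-299881, 245) ≈ -1224.0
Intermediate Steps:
q = -4
h = 9 (h = Mul(Add(7, -4), 3) = Mul(3, 3) = 9)
Add(Mul(h, -136), Pow(Add(107, -352), -1)) = Add(Mul(9, -136), Pow(Add(107, -352), -1)) = Add(-1224, Pow(-245, -1)) = Add(-1224, Rational(-1, 245)) = Rational(-299881, 245)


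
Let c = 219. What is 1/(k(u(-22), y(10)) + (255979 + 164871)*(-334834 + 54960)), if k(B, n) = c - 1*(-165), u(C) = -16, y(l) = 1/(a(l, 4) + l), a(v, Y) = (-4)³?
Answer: -1/117784972516 ≈ -8.4900e-12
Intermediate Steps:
a(v, Y) = -64
y(l) = 1/(-64 + l)
k(B, n) = 384 (k(B, n) = 219 - 1*(-165) = 219 + 165 = 384)
1/(k(u(-22), y(10)) + (255979 + 164871)*(-334834 + 54960)) = 1/(384 + (255979 + 164871)*(-334834 + 54960)) = 1/(384 + 420850*(-279874)) = 1/(384 - 117784972900) = 1/(-117784972516) = -1/117784972516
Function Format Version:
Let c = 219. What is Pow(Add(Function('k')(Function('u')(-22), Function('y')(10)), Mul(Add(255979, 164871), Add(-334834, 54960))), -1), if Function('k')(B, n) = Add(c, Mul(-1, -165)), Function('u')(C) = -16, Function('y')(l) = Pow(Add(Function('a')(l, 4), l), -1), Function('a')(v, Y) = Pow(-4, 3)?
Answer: Rational(-1, 117784972516) ≈ -8.4900e-12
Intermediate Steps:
Function('a')(v, Y) = -64
Function('y')(l) = Pow(Add(-64, l), -1)
Function('k')(B, n) = 384 (Function('k')(B, n) = Add(219, Mul(-1, -165)) = Add(219, 165) = 384)
Pow(Add(Function('k')(Function('u')(-22), Function('y')(10)), Mul(Add(255979, 164871), Add(-334834, 54960))), -1) = Pow(Add(384, Mul(Add(255979, 164871), Add(-334834, 54960))), -1) = Pow(Add(384, Mul(420850, -279874)), -1) = Pow(Add(384, -117784972900), -1) = Pow(-117784972516, -1) = Rational(-1, 117784972516)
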